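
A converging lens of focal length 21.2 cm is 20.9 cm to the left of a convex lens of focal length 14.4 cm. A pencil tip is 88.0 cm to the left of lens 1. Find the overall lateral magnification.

Lens 1: 1/d_i1 = 1/(21.2) − 1/(88.0) = 0.03581, so d_i1 = 27.93 cm; m₁ = −d_i1/d_o1 = -0.3174.
d_o2 = 20.9 − (27.93) = -7.030 cm (virtual object).
Lens 2: 1/d_i2 = 1/(14.4) − 1/(-7.030) = 0.2117, so d_i2 = 4.724 cm; m₂ = −d_i2/d_o2 = +0.6720.
m = m₁·m₂ = (-0.3174)(+0.6720) = -0.213.

m = -0.213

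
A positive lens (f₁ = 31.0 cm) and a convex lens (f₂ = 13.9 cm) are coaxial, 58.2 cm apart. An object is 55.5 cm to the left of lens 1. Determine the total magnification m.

m = -0.678

Lens 1: 1/d_i1 = 1/(31.0) − 1/(55.5) = 0.01424, so d_i1 = 70.22 cm; m₁ = −d_i1/d_o1 = -1.265.
d_o2 = 58.2 − (70.22) = -12.02 cm (virtual object).
Lens 2: 1/d_i2 = 1/(13.9) − 1/(-12.02) = 0.1551, so d_i2 = 6.446 cm; m₂ = −d_i2/d_o2 = +0.5363.
m = m₁·m₂ = (-1.265)(+0.5363) = -0.678.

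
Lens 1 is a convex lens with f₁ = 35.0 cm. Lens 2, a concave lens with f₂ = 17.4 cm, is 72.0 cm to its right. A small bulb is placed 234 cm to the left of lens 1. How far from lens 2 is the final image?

11.1 cm

Lens 1: 1/d_i1 = 1/f₁ − 1/d_o1 = 1/(35.0) − 1/(234) = 0.02430, so d_i1 = 41.16 cm.
The intermediate image is 41.16 cm to the right of lens 1, which is 72.0 − (41.16) = 30.84 cm to the left of lens 2, so d_o2 = +30.84 cm.
Lens 2 is diverging, so f₂ = −17.4 cm.
Lens 2: 1/d_i2 = 1/f₂ − 1/d_o2 = 1/(-17.4) − 1/(30.84) = -0.08990, so d_i2 = -11.1 cm.
The final image is virtual, 11.1 cm to the left of lens 2 (overall magnification ≈ -0.063).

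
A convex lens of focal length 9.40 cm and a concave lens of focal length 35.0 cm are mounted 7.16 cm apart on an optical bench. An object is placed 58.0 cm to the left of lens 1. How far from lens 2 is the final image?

Lens 1: 1/d_i1 = 1/f₁ − 1/d_o1 = 1/(9.40) − 1/(58.0) = 0.08914, so d_i1 = 11.22 cm.
The intermediate image is 11.22 cm to the right of lens 1, which lies 4.060 cm to the right of lens 2 — a virtual object — so d_o2 = −4.060 cm.
Lens 2 is diverging, so f₂ = −35.0 cm.
Lens 2: 1/d_i2 = 1/f₂ − 1/d_o2 = 1/(-35.0) − 1/(-4.060) = 0.2177, so d_i2 = 4.59 cm.
The final image is real, 4.59 cm to the right of lens 2 (overall magnification ≈ -0.22).

4.59 cm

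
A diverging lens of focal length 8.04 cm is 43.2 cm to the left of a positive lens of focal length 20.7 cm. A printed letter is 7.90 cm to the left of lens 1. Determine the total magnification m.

f₁ = −8.04 cm (diverging).
Lens 1: 1/d_i1 = 1/(-8.04) − 1/(7.90) = -0.2510, so d_i1 = -3.985 cm; m₁ = −d_i1/d_o1 = +0.5044.
d_o2 = 43.2 − (-3.985) = 47.19 cm.
Lens 2: 1/d_i2 = 1/(20.7) − 1/(47.19) = 0.02712, so d_i2 = 36.88 cm; m₂ = −d_i2/d_o2 = -0.7814.
m = m₁·m₂ = (+0.5044)(-0.7814) = -0.394.

m = -0.394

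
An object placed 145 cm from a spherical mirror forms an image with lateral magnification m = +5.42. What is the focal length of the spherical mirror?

f = 178 cm (concave)

m = −d_i/d_o ⇒ d_i = −m·d_o = −(+5.42)·(145) = -785.9 cm.
1/f = 1/d_o + 1/d_i = 1/(145) + 1/(-785.9) = 0.005624, so f = 178 cm.
Since f is positive, the spherical mirror is concave.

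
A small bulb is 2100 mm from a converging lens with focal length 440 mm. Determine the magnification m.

1/d_i = 1/f − 1/d_o = 1/(440.0) − 1/(2100) = 0.001797, so d_i = 556.6 mm.
m = −d_i/d_o = −(556.6)/(2100) = -0.265.
The image is real, inverted and reduced, on the far side of the lens.

m = -0.265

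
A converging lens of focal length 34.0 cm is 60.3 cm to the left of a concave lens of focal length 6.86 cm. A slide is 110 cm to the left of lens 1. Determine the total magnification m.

m = -0.171

Lens 1: 1/d_i1 = 1/(34.0) − 1/(110) = 0.02032, so d_i1 = 49.21 cm; m₁ = −d_i1/d_o1 = -0.4474.
d_o2 = 60.3 − (49.21) = 11.09 cm.
f₂ = −6.86 cm (diverging).
Lens 2: 1/d_i2 = 1/(-6.86) − 1/(11.09) = -0.2359, so d_i2 = -4.238 cm; m₂ = −d_i2/d_o2 = +0.3822.
m = m₁·m₂ = (-0.4474)(+0.3822) = -0.171.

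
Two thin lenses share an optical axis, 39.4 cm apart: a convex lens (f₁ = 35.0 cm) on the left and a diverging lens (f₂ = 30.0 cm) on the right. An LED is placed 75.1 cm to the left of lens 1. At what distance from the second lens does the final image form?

Lens 1: 1/d_i1 = 1/f₁ − 1/d_o1 = 1/(35.0) − 1/(75.1) = 0.01526, so d_i1 = 65.55 cm.
The intermediate image is 65.55 cm to the right of lens 1, which lies 26.15 cm to the right of lens 2 — a virtual object — so d_o2 = −26.15 cm.
Lens 2 is diverging, so f₂ = −30.0 cm.
Lens 2: 1/d_i2 = 1/f₂ − 1/d_o2 = 1/(-30.0) − 1/(-26.15) = 0.004908, so d_i2 = 204 cm.
The final image is real, 204 cm to the right of lens 2 (overall magnification ≈ -6.8).

204 cm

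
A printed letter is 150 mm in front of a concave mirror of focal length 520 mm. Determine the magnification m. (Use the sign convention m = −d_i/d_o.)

m = +1.41

1/d_i = 1/f − 1/d_o = 1/(520.0) − 1/(150) = -0.004744, so d_i = -210.8 mm.
m = −d_i/d_o = −(-210.8)/(150) = +1.41.
The image is virtual, upright and enlarged, behind the mirror.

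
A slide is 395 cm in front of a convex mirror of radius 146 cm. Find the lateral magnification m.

f = R/2 = 146/2 = 73.00 cm; for a convex mirror, f = -73.00 cm.
1/d_i = 1/f − 1/d_o = 1/(-73.00) − 1/(395) = -0.01623, so d_i = -61.61 cm.
m = −d_i/d_o = −(-61.61)/(395) = +0.156.
The image is virtual, upright and reduced, behind the mirror.

m = +0.156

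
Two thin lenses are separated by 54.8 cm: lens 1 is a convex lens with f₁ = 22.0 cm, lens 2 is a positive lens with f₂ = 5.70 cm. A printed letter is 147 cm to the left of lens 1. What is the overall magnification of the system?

Lens 1: 1/d_i1 = 1/(22.0) − 1/(147) = 0.03865, so d_i1 = 25.87 cm; m₁ = −d_i1/d_o1 = -0.1760.
d_o2 = 54.8 − (25.87) = 28.93 cm.
Lens 2: 1/d_i2 = 1/(5.70) − 1/(28.93) = 0.1409, so d_i2 = 7.099 cm; m₂ = −d_i2/d_o2 = -0.2454.
m = m₁·m₂ = (-0.1760)(-0.2454) = +0.0432.

m = +0.0432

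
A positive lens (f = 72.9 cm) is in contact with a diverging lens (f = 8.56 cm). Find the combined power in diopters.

P₁ = 1/f₁ = 1/(0.729 m) = +1.372 D; P₂ = 1/f₂ = 1/(-0.0856 m) = -11.68 D.
For thin lenses in contact, P = P₁ + P₂ = (+1.372) + (-11.68) = -10.3 D.

P = -10.3 D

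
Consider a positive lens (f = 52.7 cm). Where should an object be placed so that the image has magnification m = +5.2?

42.6 cm

m = −d_i/d_o ⇒ d_i = −m·d_o.
1/f = 1/d_o + 1/d_i = 1/d_o − 1/(m·d_o) = (1 − 1/m)/d_o, so d_o = f(1 − 1/m) = (52.70)(1 − 1/(+5.2)) = 42.6 cm.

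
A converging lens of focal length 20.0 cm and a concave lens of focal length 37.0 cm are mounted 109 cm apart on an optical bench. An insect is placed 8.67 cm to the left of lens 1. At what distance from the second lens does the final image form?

Lens 1: 1/d_i1 = 1/f₁ − 1/d_o1 = 1/(20.0) − 1/(8.67) = -0.06534, so d_i1 = -15.30 cm.
The intermediate image is 15.30 cm to the left of lens 1 (virtual), which is 109 − (-15.30) = 124.3 cm to the left of lens 2, so d_o2 = +124.3 cm.
Lens 2 is diverging, so f₂ = −37.0 cm.
Lens 2: 1/d_i2 = 1/f₂ − 1/d_o2 = 1/(-37.0) − 1/(124.3) = -0.03507, so d_i2 = -28.5 cm.
The final image is virtual, 28.5 cm to the left of lens 2 (overall magnification ≈ 0.40).

28.5 cm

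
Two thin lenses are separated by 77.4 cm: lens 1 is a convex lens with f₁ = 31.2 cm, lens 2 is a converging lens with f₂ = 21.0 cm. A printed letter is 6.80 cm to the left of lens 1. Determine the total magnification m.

Lens 1: 1/d_i1 = 1/(31.2) − 1/(6.80) = -0.1150, so d_i1 = -8.695 cm; m₁ = −d_i1/d_o1 = +1.279.
d_o2 = 77.4 − (-8.695) = 86.09 cm.
Lens 2: 1/d_i2 = 1/(21.0) − 1/(86.09) = 0.03600, so d_i2 = 27.78 cm; m₂ = −d_i2/d_o2 = -0.3226.
m = m₁·m₂ = (+1.279)(-0.3226) = -0.413.

m = -0.413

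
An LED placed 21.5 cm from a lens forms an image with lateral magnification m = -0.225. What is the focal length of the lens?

m = −d_i/d_o ⇒ d_i = −m·d_o = −(-0.225)·(21.5) = 4.838 cm.
1/f = 1/d_o + 1/d_i = 1/(21.5) + 1/(4.838) = 0.2532, so f = 3.95 cm.
Since f is positive, the lens is converging.

f = 3.95 cm (converging)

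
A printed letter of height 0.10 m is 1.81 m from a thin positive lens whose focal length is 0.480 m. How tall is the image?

1/d_i = 1/f − 1/d_o = 1/(0.4800) − 1/(1.81) = 1.531, so d_i = 0.6532 m.
m = −d_i/d_o = -0.3609.
|h_i| = |m|·h_o = 0.3609 × 0.10 = 0.0361 m. The image is real, inverted and reduced, on the far side of the lens.

0.0361 m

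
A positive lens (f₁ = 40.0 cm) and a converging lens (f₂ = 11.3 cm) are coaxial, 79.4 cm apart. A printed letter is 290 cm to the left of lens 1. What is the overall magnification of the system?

m = +0.0833

Lens 1: 1/d_i1 = 1/(40.0) − 1/(290) = 0.02155, so d_i1 = 46.40 cm; m₁ = −d_i1/d_o1 = -0.1600.
d_o2 = 79.4 − (46.40) = 33.00 cm.
Lens 2: 1/d_i2 = 1/(11.3) − 1/(33.00) = 0.05819, so d_i2 = 17.18 cm; m₂ = −d_i2/d_o2 = -0.5207.
m = m₁·m₂ = (-0.1600)(-0.5207) = +0.0833.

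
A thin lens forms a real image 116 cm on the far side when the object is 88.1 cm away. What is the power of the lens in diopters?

d_i = +116 cm.
1/f = 1/d_o + 1/d_i = 1/(88.1) + 1/(116) = 0.01997 cm⁻¹.
f = 50.07 cm = 0.5007 m, so P = 1/f = +2.00 D.

P = +2.00 D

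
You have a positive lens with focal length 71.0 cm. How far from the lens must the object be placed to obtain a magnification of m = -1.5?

m = −d_i/d_o ⇒ d_i = −m·d_o.
1/f = 1/d_o + 1/d_i = 1/d_o − 1/(m·d_o) = (1 − 1/m)/d_o, so d_o = f(1 − 1/m) = (71.00)(1 − 1/(-1.5)) = 118 cm.

118 cm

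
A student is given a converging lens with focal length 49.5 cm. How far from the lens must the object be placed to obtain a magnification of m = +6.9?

m = −d_i/d_o ⇒ d_i = −m·d_o.
1/f = 1/d_o + 1/d_i = 1/d_o − 1/(m·d_o) = (1 − 1/m)/d_o, so d_o = f(1 − 1/m) = (49.50)(1 − 1/(+6.9)) = 42.3 cm.

42.3 cm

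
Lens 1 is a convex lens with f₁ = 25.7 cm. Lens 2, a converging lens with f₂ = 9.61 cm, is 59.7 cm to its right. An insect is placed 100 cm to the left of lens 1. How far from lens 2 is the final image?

15.6 cm

Lens 1: 1/d_i1 = 1/f₁ − 1/d_o1 = 1/(25.7) − 1/(100) = 0.02891, so d_i1 = 34.59 cm.
The intermediate image is 34.59 cm to the right of lens 1, which is 59.7 − (34.59) = 25.11 cm to the left of lens 2, so d_o2 = +25.11 cm.
Lens 2: 1/d_i2 = 1/f₂ − 1/d_o2 = 1/(9.61) − 1/(25.11) = 0.06423, so d_i2 = 15.6 cm.
The final image is real, 15.6 cm to the right of lens 2 (overall magnification ≈ 0.21).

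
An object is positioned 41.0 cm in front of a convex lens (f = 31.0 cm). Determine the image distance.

127 cm

Lens equation: 1/d_i = 1/f − 1/d_o = 1/(31.00) − 1/(41.0) = 0.03226 − 0.02439 = 0.007868, so d_i = 127 cm.
The image is real, inverted and enlarged, on the far side of the lens.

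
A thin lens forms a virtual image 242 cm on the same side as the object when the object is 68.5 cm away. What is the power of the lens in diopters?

P = +1.05 D

Virtual image ⇒ d_i = −242 cm.
1/f = 1/d_o + 1/d_i = 1/(68.5) + 1/(-242) = 0.01047 cm⁻¹.
f = 95.54 cm = 0.9554 m, so P = 1/f = +1.05 D.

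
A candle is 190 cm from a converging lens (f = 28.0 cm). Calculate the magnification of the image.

1/d_i = 1/f − 1/d_o = 1/(28.00) − 1/(190) = 0.03045, so d_i = 32.84 cm.
m = −d_i/d_o = −(32.84)/(190) = -0.173.
The image is real, inverted and reduced, on the far side of the lens.

m = -0.173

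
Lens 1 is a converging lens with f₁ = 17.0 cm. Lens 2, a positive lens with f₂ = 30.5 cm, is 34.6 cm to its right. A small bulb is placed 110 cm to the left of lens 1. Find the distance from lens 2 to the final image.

27.6 cm

Lens 1: 1/d_i1 = 1/f₁ − 1/d_o1 = 1/(17.0) − 1/(110) = 0.04973, so d_i1 = 20.11 cm.
The intermediate image is 20.11 cm to the right of lens 1, which is 34.6 − (20.11) = 14.49 cm to the left of lens 2, so d_o2 = +14.49 cm.
Lens 2: 1/d_i2 = 1/f₂ − 1/d_o2 = 1/(30.5) − 1/(14.49) = -0.03623, so d_i2 = -27.6 cm.
The final image is virtual, 27.6 cm to the left of lens 2 (overall magnification ≈ -0.35).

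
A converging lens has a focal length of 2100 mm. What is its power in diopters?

f = 210 cm = 2.10 m.
P = 1/f = 1/(2.10 m) = +0.476 D.

P = +0.476 D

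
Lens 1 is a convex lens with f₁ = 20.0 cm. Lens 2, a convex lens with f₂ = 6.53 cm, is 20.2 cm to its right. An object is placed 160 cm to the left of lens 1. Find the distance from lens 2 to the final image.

1.89 cm

Lens 1: 1/d_i1 = 1/f₁ − 1/d_o1 = 1/(20.0) − 1/(160) = 0.04375, so d_i1 = 22.86 cm.
The intermediate image is 22.86 cm to the right of lens 1, which lies 2.660 cm to the right of lens 2 — a virtual object — so d_o2 = −2.660 cm.
Lens 2: 1/d_i2 = 1/f₂ − 1/d_o2 = 1/(6.53) − 1/(-2.660) = 0.5291, so d_i2 = 1.89 cm.
The final image is real, 1.89 cm to the right of lens 2 (overall magnification ≈ -0.10).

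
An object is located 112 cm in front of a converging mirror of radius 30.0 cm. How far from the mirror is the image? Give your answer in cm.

17.3 cm

f = R/2 = 30.0/2 = 15.00 cm.
Mirror equation: 1/v = 1/f − 1/u = 1/(15.00) − 1/(112) = 0.06667 − 0.008929 = 0.05774, so v = 17.3 cm.
The image is real, inverted and reduced, in front of the mirror.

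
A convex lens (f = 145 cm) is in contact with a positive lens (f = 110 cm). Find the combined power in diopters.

P₁ = 1/f₁ = 1/(1.45 m) = +0.6897 D; P₂ = 1/f₂ = 1/(1.10 m) = +0.9091 D.
For thin lenses in contact, P = P₁ + P₂ = (+0.6897) + (+0.9091) = +1.60 D.

P = +1.60 D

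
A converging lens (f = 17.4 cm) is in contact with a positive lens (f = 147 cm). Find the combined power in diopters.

P₁ = 1/f₁ = 1/(0.174 m) = +5.747 D; P₂ = 1/f₂ = 1/(1.47 m) = +0.6803 D.
For thin lenses in contact, P = P₁ + P₂ = (+5.747) + (+0.6803) = +6.43 D.

P = +6.43 D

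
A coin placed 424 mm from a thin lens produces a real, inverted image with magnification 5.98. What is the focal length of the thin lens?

f = 363 mm (converging)

m = −d_i/d_o ⇒ d_i = −m·d_o = −(-5.98)·(424) = 2536 mm.
1/f = 1/d_o + 1/d_i = 1/(424) + 1/(2536) = 0.002753, so f = 363 mm.
Since f is positive, the thin lens is converging.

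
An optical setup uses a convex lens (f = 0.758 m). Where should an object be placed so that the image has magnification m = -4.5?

m = −d_i/d_o ⇒ d_i = −m·d_o.
1/f = 1/d_o + 1/d_i = 1/d_o − 1/(m·d_o) = (1 − 1/m)/d_o, so d_o = f(1 − 1/m) = (0.7580)(1 − 1/(-4.5)) = 0.926 m.

0.926 m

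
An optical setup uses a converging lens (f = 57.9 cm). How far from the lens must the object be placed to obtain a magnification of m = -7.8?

m = −d_i/d_o ⇒ d_i = −m·d_o.
1/f = 1/d_o + 1/d_i = 1/d_o − 1/(m·d_o) = (1 − 1/m)/d_o, so d_o = f(1 − 1/m) = (57.90)(1 − 1/(-7.8)) = 65.3 cm.

65.3 cm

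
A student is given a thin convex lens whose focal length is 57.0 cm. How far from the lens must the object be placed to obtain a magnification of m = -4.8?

m = −d_i/d_o ⇒ d_i = −m·d_o.
1/f = 1/d_o + 1/d_i = 1/d_o − 1/(m·d_o) = (1 − 1/m)/d_o, so d_o = f(1 − 1/m) = (57.00)(1 − 1/(-4.8)) = 68.9 cm.

68.9 cm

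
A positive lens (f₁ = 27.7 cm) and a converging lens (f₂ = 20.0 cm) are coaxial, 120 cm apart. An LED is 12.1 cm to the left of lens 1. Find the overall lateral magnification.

m = -0.292

Lens 1: 1/d_i1 = 1/(27.7) − 1/(12.1) = -0.04654, so d_i1 = -21.49 cm; m₁ = −d_i1/d_o1 = +1.776.
d_o2 = 120 − (-21.49) = 141.5 cm.
Lens 2: 1/d_i2 = 1/(20.0) − 1/(141.5) = 0.04293, so d_i2 = 23.29 cm; m₂ = −d_i2/d_o2 = -0.1646.
m = m₁·m₂ = (+1.776)(-0.1646) = -0.292.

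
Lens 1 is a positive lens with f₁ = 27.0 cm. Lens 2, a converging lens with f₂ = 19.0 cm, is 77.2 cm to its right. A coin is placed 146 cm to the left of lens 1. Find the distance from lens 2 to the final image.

Lens 1: 1/d_i1 = 1/f₁ − 1/d_o1 = 1/(27.0) − 1/(146) = 0.03019, so d_i1 = 33.13 cm.
The intermediate image is 33.13 cm to the right of lens 1, which is 77.2 − (33.13) = 44.07 cm to the left of lens 2, so d_o2 = +44.07 cm.
Lens 2: 1/d_i2 = 1/f₂ − 1/d_o2 = 1/(19.0) − 1/(44.07) = 0.02994, so d_i2 = 33.4 cm.
The final image is real, 33.4 cm to the right of lens 2 (overall magnification ≈ 0.17).

33.4 cm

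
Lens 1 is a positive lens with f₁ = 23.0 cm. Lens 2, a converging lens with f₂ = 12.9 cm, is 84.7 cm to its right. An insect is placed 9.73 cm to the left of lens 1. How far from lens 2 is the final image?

Lens 1: 1/d_i1 = 1/f₁ − 1/d_o1 = 1/(23.0) − 1/(9.73) = -0.05930, so d_i1 = -16.86 cm.
The intermediate image is 16.86 cm to the left of lens 1 (virtual), which is 84.7 − (-16.86) = 101.6 cm to the left of lens 2, so d_o2 = +101.6 cm.
Lens 2: 1/d_i2 = 1/f₂ − 1/d_o2 = 1/(12.9) − 1/(101.6) = 0.06768, so d_i2 = 14.8 cm.
The final image is real, 14.8 cm to the right of lens 2 (overall magnification ≈ -0.25).

14.8 cm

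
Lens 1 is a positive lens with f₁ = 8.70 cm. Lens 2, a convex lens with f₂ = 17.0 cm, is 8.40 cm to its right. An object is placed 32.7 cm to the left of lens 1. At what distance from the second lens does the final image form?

2.87 cm

Lens 1: 1/d_i1 = 1/f₁ − 1/d_o1 = 1/(8.70) − 1/(32.7) = 0.08436, so d_i1 = 11.85 cm.
The intermediate image is 11.85 cm to the right of lens 1, which lies 3.450 cm to the right of lens 2 — a virtual object — so d_o2 = −3.450 cm.
Lens 2: 1/d_i2 = 1/f₂ − 1/d_o2 = 1/(17.0) − 1/(-3.450) = 0.3487, so d_i2 = 2.87 cm.
The final image is real, 2.87 cm to the right of lens 2 (overall magnification ≈ -0.30).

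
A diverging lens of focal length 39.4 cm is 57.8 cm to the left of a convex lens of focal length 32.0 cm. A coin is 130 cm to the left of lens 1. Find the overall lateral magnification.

m = -0.133

f₁ = −39.4 cm (diverging).
Lens 1: 1/d_i1 = 1/(-39.4) − 1/(130) = -0.03307, so d_i1 = -30.24 cm; m₁ = −d_i1/d_o1 = +0.2326.
d_o2 = 57.8 − (-30.24) = 88.04 cm.
Lens 2: 1/d_i2 = 1/(32.0) − 1/(88.04) = 0.01989, so d_i2 = 50.27 cm; m₂ = −d_i2/d_o2 = -0.5710.
m = m₁·m₂ = (+0.2326)(-0.5710) = -0.133.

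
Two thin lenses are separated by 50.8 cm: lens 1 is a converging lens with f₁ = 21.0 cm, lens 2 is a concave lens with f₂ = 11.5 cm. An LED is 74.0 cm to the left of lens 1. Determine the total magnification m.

Lens 1: 1/d_i1 = 1/(21.0) − 1/(74.0) = 0.03411, so d_i1 = 29.32 cm; m₁ = −d_i1/d_o1 = -0.3962.
d_o2 = 50.8 − (29.32) = 21.48 cm.
f₂ = −11.5 cm (diverging).
Lens 2: 1/d_i2 = 1/(-11.5) − 1/(21.48) = -0.1335, so d_i2 = -7.490 cm; m₂ = −d_i2/d_o2 = +0.3487.
m = m₁·m₂ = (-0.3962)(+0.3487) = -0.138.

m = -0.138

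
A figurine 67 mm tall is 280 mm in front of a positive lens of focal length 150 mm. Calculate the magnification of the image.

m = -1.15

1/d_i = 1/f − 1/d_o = 1/(150.0) − 1/(280) = 0.003095, so d_i = 323.1 mm.
m = −d_i/d_o = −(323.1)/(280) = -1.15.
The image is real, inverted and enlarged, on the far side of the lens.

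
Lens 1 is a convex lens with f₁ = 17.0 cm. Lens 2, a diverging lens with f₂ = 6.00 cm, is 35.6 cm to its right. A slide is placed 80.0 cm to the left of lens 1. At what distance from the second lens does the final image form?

4.20 cm

Lens 1: 1/d_i1 = 1/f₁ − 1/d_o1 = 1/(17.0) − 1/(80.0) = 0.04632, so d_i1 = 21.59 cm.
The intermediate image is 21.59 cm to the right of lens 1, which is 35.6 − (21.59) = 14.01 cm to the left of lens 2, so d_o2 = +14.01 cm.
Lens 2 is diverging, so f₂ = −6.00 cm.
Lens 2: 1/d_i2 = 1/f₂ − 1/d_o2 = 1/(-6.00) − 1/(14.01) = -0.2380, so d_i2 = -4.20 cm.
The final image is virtual, 4.20 cm to the left of lens 2 (overall magnification ≈ -0.081).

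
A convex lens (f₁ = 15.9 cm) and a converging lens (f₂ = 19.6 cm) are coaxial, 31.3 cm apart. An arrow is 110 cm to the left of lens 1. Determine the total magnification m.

m = -0.481

Lens 1: 1/d_i1 = 1/(15.9) − 1/(110) = 0.05380, so d_i1 = 18.59 cm; m₁ = −d_i1/d_o1 = -0.1690.
d_o2 = 31.3 − (18.59) = 12.71 cm.
Lens 2: 1/d_i2 = 1/(19.6) − 1/(12.71) = -0.02766, so d_i2 = -36.16 cm; m₂ = −d_i2/d_o2 = +2.845.
m = m₁·m₂ = (-0.1690)(+2.845) = -0.481.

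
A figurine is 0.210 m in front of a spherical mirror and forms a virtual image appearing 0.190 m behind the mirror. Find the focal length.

Virtual image ⇒ d_i = −0.190 m.
1/f = 1/d_o + 1/d_i = 1/(0.210) + 1/(-0.190) = -0.5013, so f = -2.00 m.
Since f is negative, the spherical mirror is convex.

f = -2.00 m (convex)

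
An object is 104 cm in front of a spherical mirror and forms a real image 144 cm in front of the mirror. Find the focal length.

f = 60.4 cm (concave)

Real image ⇒ d_i = +144 cm.
1/f = 1/d_o + 1/d_i = 1/(104) + 1/(144) = 0.01656, so f = 60.4 cm.
Since f is positive, the spherical mirror is concave.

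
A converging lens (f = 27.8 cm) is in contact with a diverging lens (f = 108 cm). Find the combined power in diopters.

P₁ = 1/f₁ = 1/(0.278 m) = +3.597 D; P₂ = 1/f₂ = 1/(-1.08 m) = -0.9259 D.
For thin lenses in contact, P = P₁ + P₂ = (+3.597) + (-0.9259) = +2.67 D.

P = +2.67 D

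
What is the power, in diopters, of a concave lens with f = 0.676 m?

P = -1.48 D

For a concave lens, f = −0.676 m.
P = 1/f = 1/(-0.676 m) = -1.48 D.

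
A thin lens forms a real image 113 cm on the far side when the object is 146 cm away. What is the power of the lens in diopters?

d_i = +113 cm.
1/f = 1/d_o + 1/d_i = 1/(146) + 1/(113) = 0.01570 cm⁻¹.
f = 63.70 cm = 0.6370 m, so P = 1/f = +1.57 D.

P = +1.57 D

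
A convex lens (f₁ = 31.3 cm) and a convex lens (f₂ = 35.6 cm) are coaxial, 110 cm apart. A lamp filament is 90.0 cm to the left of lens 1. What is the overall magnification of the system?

Lens 1: 1/d_i1 = 1/(31.3) − 1/(90.0) = 0.02084, so d_i1 = 47.99 cm; m₁ = −d_i1/d_o1 = -0.5332.
d_o2 = 110 − (47.99) = 62.01 cm.
Lens 2: 1/d_i2 = 1/(35.6) − 1/(62.01) = 0.01196, so d_i2 = 83.59 cm; m₂ = −d_i2/d_o2 = -1.348.
m = m₁·m₂ = (-0.5332)(-1.348) = +0.719.

m = +0.719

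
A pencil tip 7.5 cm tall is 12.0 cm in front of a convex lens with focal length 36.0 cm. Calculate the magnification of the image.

1/d_i = 1/f − 1/d_o = 1/(36.00) − 1/(12.0) = -0.05556, so d_i = -18.00 cm.
m = −d_i/d_o = −(-18.00)/(12.0) = +1.50.
The image is virtual, upright and enlarged, on the same side as the object.

m = +1.50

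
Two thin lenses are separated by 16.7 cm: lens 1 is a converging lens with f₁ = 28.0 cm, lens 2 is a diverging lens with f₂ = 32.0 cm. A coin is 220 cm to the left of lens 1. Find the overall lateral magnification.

m = -0.281

Lens 1: 1/d_i1 = 1/(28.0) − 1/(220) = 0.03117, so d_i1 = 32.08 cm; m₁ = −d_i1/d_o1 = -0.1458.
d_o2 = 16.7 − (32.08) = -15.38 cm (virtual object).
f₂ = −32.0 cm (diverging).
Lens 2: 1/d_i2 = 1/(-32.0) − 1/(-15.38) = 0.03377, so d_i2 = 29.61 cm; m₂ = −d_i2/d_o2 = +1.925.
m = m₁·m₂ = (-0.1458)(+1.925) = -0.281.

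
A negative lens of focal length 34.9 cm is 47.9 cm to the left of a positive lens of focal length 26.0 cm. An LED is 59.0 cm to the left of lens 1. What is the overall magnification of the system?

f₁ = −34.9 cm (diverging).
Lens 1: 1/d_i1 = 1/(-34.9) − 1/(59.0) = -0.04560, so d_i1 = -21.93 cm; m₁ = −d_i1/d_o1 = +0.3717.
d_o2 = 47.9 − (-21.93) = 69.83 cm.
Lens 2: 1/d_i2 = 1/(26.0) − 1/(69.83) = 0.02414, so d_i2 = 41.42 cm; m₂ = −d_i2/d_o2 = -0.5932.
m = m₁·m₂ = (+0.3717)(-0.5932) = -0.220.

m = -0.220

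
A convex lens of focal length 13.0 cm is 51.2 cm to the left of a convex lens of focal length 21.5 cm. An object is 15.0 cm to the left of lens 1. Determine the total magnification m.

Lens 1: 1/d_i1 = 1/(13.0) − 1/(15.0) = 0.01026, so d_i1 = 97.50 cm; m₁ = −d_i1/d_o1 = -6.500.
d_o2 = 51.2 − (97.50) = -46.30 cm (virtual object).
Lens 2: 1/d_i2 = 1/(21.5) − 1/(-46.30) = 0.06811, so d_i2 = 14.68 cm; m₂ = −d_i2/d_o2 = +0.3171.
m = m₁·m₂ = (-6.500)(+0.3171) = -2.06.

m = -2.06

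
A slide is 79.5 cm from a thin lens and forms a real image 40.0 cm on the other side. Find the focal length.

f = 26.6 cm (converging)

Real image ⇒ d_i = +40.0 cm.
1/f = 1/d_o + 1/d_i = 1/(79.5) + 1/(40.0) = 0.03758, so f = 26.6 cm.
Since f is positive, the thin lens is converging.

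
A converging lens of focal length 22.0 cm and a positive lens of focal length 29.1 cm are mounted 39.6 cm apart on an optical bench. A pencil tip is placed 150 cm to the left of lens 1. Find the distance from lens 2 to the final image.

26.3 cm

Lens 1: 1/d_i1 = 1/f₁ − 1/d_o1 = 1/(22.0) − 1/(150) = 0.03879, so d_i1 = 25.78 cm.
The intermediate image is 25.78 cm to the right of lens 1, which is 39.6 − (25.78) = 13.82 cm to the left of lens 2, so d_o2 = +13.82 cm.
Lens 2: 1/d_i2 = 1/f₂ − 1/d_o2 = 1/(29.1) − 1/(13.82) = -0.03799, so d_i2 = -26.3 cm.
The final image is virtual, 26.3 cm to the left of lens 2 (overall magnification ≈ -0.33).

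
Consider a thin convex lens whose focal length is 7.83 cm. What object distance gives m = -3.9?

m = −d_i/d_o ⇒ d_i = −m·d_o.
1/f = 1/d_o + 1/d_i = 1/d_o − 1/(m·d_o) = (1 − 1/m)/d_o, so d_o = f(1 − 1/m) = (7.830)(1 − 1/(-3.9)) = 9.84 cm.

9.84 cm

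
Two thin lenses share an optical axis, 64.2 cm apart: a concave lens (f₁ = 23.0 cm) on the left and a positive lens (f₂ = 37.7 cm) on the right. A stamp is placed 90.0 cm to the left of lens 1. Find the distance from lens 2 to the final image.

69.4 cm

Lens 1 is diverging, so f₁ = −23.0 cm.
Lens 1: 1/d_i1 = 1/f₁ − 1/d_o1 = 1/(-23.0) − 1/(90.0) = -0.05459, so d_i1 = -18.32 cm.
The intermediate image is 18.32 cm to the left of lens 1 (virtual), which is 64.2 − (-18.32) = 82.52 cm to the left of lens 2, so d_o2 = +82.52 cm.
Lens 2: 1/d_i2 = 1/f₂ − 1/d_o2 = 1/(37.7) − 1/(82.52) = 0.01441, so d_i2 = 69.4 cm.
The final image is real, 69.4 cm to the right of lens 2 (overall magnification ≈ -0.17).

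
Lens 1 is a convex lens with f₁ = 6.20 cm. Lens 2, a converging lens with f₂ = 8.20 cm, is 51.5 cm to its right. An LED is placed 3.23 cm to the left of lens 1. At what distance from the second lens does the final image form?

9.54 cm

Lens 1: 1/d_i1 = 1/f₁ − 1/d_o1 = 1/(6.20) − 1/(3.23) = -0.1483, so d_i1 = -6.743 cm.
The intermediate image is 6.743 cm to the left of lens 1 (virtual), which is 51.5 − (-6.743) = 58.24 cm to the left of lens 2, so d_o2 = +58.24 cm.
Lens 2: 1/d_i2 = 1/f₂ − 1/d_o2 = 1/(8.20) − 1/(58.24) = 0.1048, so d_i2 = 9.54 cm.
The final image is real, 9.54 cm to the right of lens 2 (overall magnification ≈ -0.34).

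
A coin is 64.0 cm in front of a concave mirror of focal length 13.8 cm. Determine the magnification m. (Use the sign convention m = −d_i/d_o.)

m = -0.275

1/d_i = 1/f − 1/d_o = 1/(13.80) − 1/(64.0) = 0.05684, so d_i = 17.59 cm.
m = −d_i/d_o = −(17.59)/(64.0) = -0.275.
The image is real, inverted and reduced, in front of the mirror.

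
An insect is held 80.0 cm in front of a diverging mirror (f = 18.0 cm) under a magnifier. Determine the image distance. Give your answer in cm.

14.7 cm

For a diverging mirror, f = -18.0 cm.
Mirror equation: 1/q = 1/f − 1/p = 1/(-18.00) − 1/(80.0) = -0.05556 − 0.01250 = -0.06806, so q = -14.7 cm.
The image is virtual, upright and reduced, behind the mirror.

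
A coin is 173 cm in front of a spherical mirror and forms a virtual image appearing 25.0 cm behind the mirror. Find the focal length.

Virtual image ⇒ d_i = −25.0 cm.
1/f = 1/d_o + 1/d_i = 1/(173) + 1/(-25.0) = -0.03422, so f = -29.2 cm.
Since f is negative, the spherical mirror is convex.

f = -29.2 cm (convex)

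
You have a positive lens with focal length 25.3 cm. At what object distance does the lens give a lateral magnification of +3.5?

m = −d_i/d_o ⇒ d_i = −m·d_o.
1/f = 1/d_o + 1/d_i = 1/d_o − 1/(m·d_o) = (1 − 1/m)/d_o, so d_o = f(1 − 1/m) = (25.30)(1 − 1/(+3.5)) = 18.1 cm.

18.1 cm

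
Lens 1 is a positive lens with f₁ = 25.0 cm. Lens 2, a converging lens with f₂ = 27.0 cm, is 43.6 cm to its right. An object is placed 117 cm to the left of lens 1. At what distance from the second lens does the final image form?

21.0 cm

Lens 1: 1/d_i1 = 1/f₁ − 1/d_o1 = 1/(25.0) − 1/(117) = 0.03145, so d_i1 = 31.79 cm.
The intermediate image is 31.79 cm to the right of lens 1, which is 43.6 − (31.79) = 11.81 cm to the left of lens 2, so d_o2 = +11.81 cm.
Lens 2: 1/d_i2 = 1/f₂ − 1/d_o2 = 1/(27.0) − 1/(11.81) = -0.04764, so d_i2 = -21.0 cm.
The final image is virtual, 21.0 cm to the left of lens 2 (overall magnification ≈ -0.48).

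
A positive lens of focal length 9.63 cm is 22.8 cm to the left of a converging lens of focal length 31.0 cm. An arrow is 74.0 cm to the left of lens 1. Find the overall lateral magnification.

Lens 1: 1/d_i1 = 1/(9.63) − 1/(74.0) = 0.09033, so d_i1 = 11.07 cm; m₁ = −d_i1/d_o1 = -0.1496.
d_o2 = 22.8 − (11.07) = 11.73 cm.
Lens 2: 1/d_i2 = 1/(31.0) − 1/(11.73) = -0.05299, so d_i2 = -18.87 cm; m₂ = −d_i2/d_o2 = +1.609.
m = m₁·m₂ = (-0.1496)(+1.609) = -0.241.

m = -0.241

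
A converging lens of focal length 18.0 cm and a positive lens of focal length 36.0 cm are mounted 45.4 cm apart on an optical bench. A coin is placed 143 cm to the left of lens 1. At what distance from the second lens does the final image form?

Lens 1: 1/d_i1 = 1/f₁ − 1/d_o1 = 1/(18.0) − 1/(143) = 0.04856, so d_i1 = 20.59 cm.
The intermediate image is 20.59 cm to the right of lens 1, which is 45.4 − (20.59) = 24.81 cm to the left of lens 2, so d_o2 = +24.81 cm.
Lens 2: 1/d_i2 = 1/f₂ − 1/d_o2 = 1/(36.0) − 1/(24.81) = -0.01253, so d_i2 = -79.8 cm.
The final image is virtual, 79.8 cm to the left of lens 2 (overall magnification ≈ -0.46).

79.8 cm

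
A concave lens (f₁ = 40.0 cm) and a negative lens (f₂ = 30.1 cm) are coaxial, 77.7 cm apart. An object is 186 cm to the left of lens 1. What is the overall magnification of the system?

f₁ = −40.0 cm (diverging).
Lens 1: 1/d_i1 = 1/(-40.0) − 1/(186) = -0.03038, so d_i1 = -32.92 cm; m₁ = −d_i1/d_o1 = +0.1770.
d_o2 = 77.7 − (-32.92) = 110.6 cm.
f₂ = −30.1 cm (diverging).
Lens 2: 1/d_i2 = 1/(-30.1) − 1/(110.6) = -0.04226, so d_i2 = -23.66 cm; m₂ = −d_i2/d_o2 = +0.2139.
m = m₁·m₂ = (+0.1770)(+0.2139) = +0.0379.

m = +0.0379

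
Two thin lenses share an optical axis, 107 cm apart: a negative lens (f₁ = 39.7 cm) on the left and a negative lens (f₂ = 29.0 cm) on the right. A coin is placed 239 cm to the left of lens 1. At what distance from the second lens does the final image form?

24.1 cm

Lens 1 is diverging, so f₁ = −39.7 cm.
Lens 1: 1/d_i1 = 1/f₁ − 1/d_o1 = 1/(-39.7) − 1/(239) = -0.02937, so d_i1 = -34.04 cm.
The intermediate image is 34.04 cm to the left of lens 1 (virtual), which is 107 − (-34.04) = 141.0 cm to the left of lens 2, so d_o2 = +141.0 cm.
Lens 2 is diverging, so f₂ = −29.0 cm.
Lens 2: 1/d_i2 = 1/f₂ − 1/d_o2 = 1/(-29.0) − 1/(141.0) = -0.04157, so d_i2 = -24.1 cm.
The final image is virtual, 24.1 cm to the left of lens 2 (overall magnification ≈ 0.024).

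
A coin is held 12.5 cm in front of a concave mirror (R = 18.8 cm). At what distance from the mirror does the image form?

37.9 cm

f = R/2 = 18.8/2 = 9.400 cm.
Mirror equation: 1/q = 1/f − 1/p = 1/(9.400) − 1/(12.5) = 0.1064 − 0.08000 = 0.02638, so q = 37.9 cm.
The image is real, inverted and enlarged, in front of the mirror.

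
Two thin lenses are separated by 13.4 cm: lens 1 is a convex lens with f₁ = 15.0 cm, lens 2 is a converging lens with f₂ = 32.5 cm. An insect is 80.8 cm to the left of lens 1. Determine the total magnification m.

m = -0.197

Lens 1: 1/d_i1 = 1/(15.0) − 1/(80.8) = 0.05429, so d_i1 = 18.42 cm; m₁ = −d_i1/d_o1 = -0.2280.
d_o2 = 13.4 − (18.42) = -5.020 cm (virtual object).
Lens 2: 1/d_i2 = 1/(32.5) − 1/(-5.020) = 0.2300, so d_i2 = 4.348 cm; m₂ = −d_i2/d_o2 = +0.8662.
m = m₁·m₂ = (-0.2280)(+0.8662) = -0.197.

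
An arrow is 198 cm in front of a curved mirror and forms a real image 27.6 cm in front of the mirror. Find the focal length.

f = 24.2 cm (concave)

Real image ⇒ d_i = +27.6 cm.
1/f = 1/d_o + 1/d_i = 1/(198) + 1/(27.6) = 0.04128, so f = 24.2 cm.
Since f is positive, the curved mirror is concave.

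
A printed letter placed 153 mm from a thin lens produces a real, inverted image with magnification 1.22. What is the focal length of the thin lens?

m = −d_i/d_o ⇒ d_i = −m·d_o = −(-1.22)·(153) = 186.7 mm.
1/f = 1/d_o + 1/d_i = 1/(153) + 1/(186.7) = 0.01189, so f = 84.1 mm.
Since f is positive, the thin lens is converging.

f = 84.1 mm (converging)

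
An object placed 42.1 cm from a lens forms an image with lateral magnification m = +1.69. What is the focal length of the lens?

f = 103 cm (converging)

m = −d_i/d_o ⇒ d_i = −m·d_o = −(+1.69)·(42.1) = -71.15 cm.
1/f = 1/d_o + 1/d_i = 1/(42.1) + 1/(-71.15) = 0.009698, so f = 103 cm.
Since f is positive, the lens is converging.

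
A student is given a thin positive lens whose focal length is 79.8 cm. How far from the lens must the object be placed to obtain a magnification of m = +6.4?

67.3 cm

m = −d_i/d_o ⇒ d_i = −m·d_o.
1/f = 1/d_o + 1/d_i = 1/d_o − 1/(m·d_o) = (1 − 1/m)/d_o, so d_o = f(1 − 1/m) = (79.80)(1 − 1/(+6.4)) = 67.3 cm.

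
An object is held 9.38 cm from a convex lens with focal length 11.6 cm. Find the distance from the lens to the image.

Thin-lens equation: 1/q = 1/f − 1/p = 1/(11.60) − 1/(9.38) = 0.08621 − 0.1066 = -0.02040, so q = -49.0 cm.
The image is virtual, upright and enlarged, on the same side as the object.

49.0 cm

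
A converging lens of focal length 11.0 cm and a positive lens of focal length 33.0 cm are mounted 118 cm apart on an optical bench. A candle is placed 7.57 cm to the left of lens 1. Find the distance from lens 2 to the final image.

Lens 1: 1/d_i1 = 1/f₁ − 1/d_o1 = 1/(11.0) − 1/(7.57) = -0.04119, so d_i1 = -24.28 cm.
The intermediate image is 24.28 cm to the left of lens 1 (virtual), which is 118 − (-24.28) = 142.3 cm to the left of lens 2, so d_o2 = +142.3 cm.
Lens 2: 1/d_i2 = 1/f₂ − 1/d_o2 = 1/(33.0) − 1/(142.3) = 0.02328, so d_i2 = 43.0 cm.
The final image is real, 43.0 cm to the right of lens 2 (overall magnification ≈ -0.97).

43.0 cm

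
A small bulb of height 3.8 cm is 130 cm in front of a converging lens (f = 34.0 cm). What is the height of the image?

1.35 cm

1/d_i = 1/f − 1/d_o = 1/(34.00) − 1/(130) = 0.02172, so d_i = 46.04 cm.
m = −d_i/d_o = -0.3542.
|h_i| = |m|·h_o = 0.3542 × 3.8 = 1.35 cm. The image is real, inverted and reduced, on the far side of the lens.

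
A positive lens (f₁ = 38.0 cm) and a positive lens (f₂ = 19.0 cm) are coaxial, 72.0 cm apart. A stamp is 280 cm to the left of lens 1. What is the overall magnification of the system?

Lens 1: 1/d_i1 = 1/(38.0) − 1/(280) = 0.02274, so d_i1 = 43.97 cm; m₁ = −d_i1/d_o1 = -0.1570.
d_o2 = 72.0 − (43.97) = 28.03 cm.
Lens 2: 1/d_i2 = 1/(19.0) − 1/(28.03) = 0.01696, so d_i2 = 58.98 cm; m₂ = −d_i2/d_o2 = -2.104.
m = m₁·m₂ = (-0.1570)(-2.104) = +0.330.

m = +0.330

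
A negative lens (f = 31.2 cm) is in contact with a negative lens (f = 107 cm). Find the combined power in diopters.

P₁ = 1/f₁ = 1/(-0.312 m) = -3.205 D; P₂ = 1/f₂ = 1/(-1.07 m) = -0.9346 D.
For thin lenses in contact, P = P₁ + P₂ = (-3.205) + (-0.9346) = -4.14 D.

P = -4.14 D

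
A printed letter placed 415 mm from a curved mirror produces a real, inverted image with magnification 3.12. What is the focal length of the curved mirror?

m = −d_i/d_o ⇒ d_i = −m·d_o = −(-3.12)·(415) = 1295 mm.
1/f = 1/d_o + 1/d_i = 1/(415) + 1/(1295) = 0.003182, so f = 314 mm.
Since f is positive, the curved mirror is concave.

f = 314 mm (concave)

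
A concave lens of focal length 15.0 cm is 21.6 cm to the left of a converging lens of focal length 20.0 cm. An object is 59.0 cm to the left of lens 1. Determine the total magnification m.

m = -0.299

f₁ = −15.0 cm (diverging).
Lens 1: 1/d_i1 = 1/(-15.0) − 1/(59.0) = -0.08362, so d_i1 = -11.96 cm; m₁ = −d_i1/d_o1 = +0.2027.
d_o2 = 21.6 − (-11.96) = 33.56 cm.
Lens 2: 1/d_i2 = 1/(20.0) − 1/(33.56) = 0.02020, so d_i2 = 49.50 cm; m₂ = −d_i2/d_o2 = -1.475.
m = m₁·m₂ = (+0.2027)(-1.475) = -0.299.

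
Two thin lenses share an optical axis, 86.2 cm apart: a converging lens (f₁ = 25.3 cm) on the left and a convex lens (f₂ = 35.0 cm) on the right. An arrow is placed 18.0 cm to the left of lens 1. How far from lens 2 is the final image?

45.8 cm

Lens 1: 1/d_i1 = 1/f₁ − 1/d_o1 = 1/(25.3) − 1/(18.0) = -0.01603, so d_i1 = -62.38 cm.
The intermediate image is 62.38 cm to the left of lens 1 (virtual), which is 86.2 − (-62.38) = 148.6 cm to the left of lens 2, so d_o2 = +148.6 cm.
Lens 2: 1/d_i2 = 1/f₂ − 1/d_o2 = 1/(35.0) − 1/(148.6) = 0.02184, so d_i2 = 45.8 cm.
The final image is real, 45.8 cm to the right of lens 2 (overall magnification ≈ -1.1).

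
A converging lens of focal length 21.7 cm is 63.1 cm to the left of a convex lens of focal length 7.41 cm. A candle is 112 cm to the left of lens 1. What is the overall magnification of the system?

Lens 1: 1/d_i1 = 1/(21.7) − 1/(112) = 0.03715, so d_i1 = 26.91 cm; m₁ = −d_i1/d_o1 = -0.2403.
d_o2 = 63.1 − (26.91) = 36.19 cm.
Lens 2: 1/d_i2 = 1/(7.41) − 1/(36.19) = 0.1073, so d_i2 = 9.318 cm; m₂ = −d_i2/d_o2 = -0.2575.
m = m₁·m₂ = (-0.2403)(-0.2575) = +0.0619.

m = +0.0619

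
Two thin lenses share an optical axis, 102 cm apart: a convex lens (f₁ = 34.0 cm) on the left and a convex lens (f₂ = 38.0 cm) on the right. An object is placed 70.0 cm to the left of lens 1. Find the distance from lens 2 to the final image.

646 cm

Lens 1: 1/d_i1 = 1/f₁ − 1/d_o1 = 1/(34.0) − 1/(70.0) = 0.01513, so d_i1 = 66.11 cm.
The intermediate image is 66.11 cm to the right of lens 1, which is 102 − (66.11) = 35.89 cm to the left of lens 2, so d_o2 = +35.89 cm.
Lens 2: 1/d_i2 = 1/f₂ − 1/d_o2 = 1/(38.0) − 1/(35.89) = -0.001547, so d_i2 = -646 cm.
The final image is virtual, 646 cm to the left of lens 2 (overall magnification ≈ -17).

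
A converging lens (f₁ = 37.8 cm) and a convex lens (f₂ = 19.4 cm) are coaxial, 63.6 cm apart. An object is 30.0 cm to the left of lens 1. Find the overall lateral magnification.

Lens 1: 1/d_i1 = 1/(37.8) − 1/(30.0) = -0.006878, so d_i1 = -145.4 cm; m₁ = −d_i1/d_o1 = +4.847.
d_o2 = 63.6 − (-145.4) = 209.0 cm.
Lens 2: 1/d_i2 = 1/(19.4) − 1/(209.0) = 0.04676, so d_i2 = 21.39 cm; m₂ = −d_i2/d_o2 = -0.1023.
m = m₁·m₂ = (+4.847)(-0.1023) = -0.496.

m = -0.496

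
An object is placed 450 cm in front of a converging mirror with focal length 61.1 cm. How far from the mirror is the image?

70.7 cm

Mirror equation: 1/d_i = 1/f − 1/d_o = 1/(61.10) − 1/(450) = 0.01637 − 0.002222 = 0.01414, so d_i = 70.7 cm.
The image is real, inverted and reduced, in front of the mirror.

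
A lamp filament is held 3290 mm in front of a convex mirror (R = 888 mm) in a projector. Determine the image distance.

391 mm

f = R/2 = 888/2 = 444.0 mm; for a convex mirror, f = -444.0 mm.
Mirror equation: 1/v = 1/f − 1/u = 1/(-444.0) − 1/(3290) = -0.002252 − 0.0003040 = -0.002556, so v = -391 mm.
The image is virtual, upright and reduced, behind the mirror.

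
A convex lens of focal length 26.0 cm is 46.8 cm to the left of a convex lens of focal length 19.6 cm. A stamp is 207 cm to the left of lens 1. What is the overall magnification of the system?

Lens 1: 1/d_i1 = 1/(26.0) − 1/(207) = 0.03363, so d_i1 = 29.73 cm; m₁ = −d_i1/d_o1 = -0.1436.
d_o2 = 46.8 − (29.73) = 17.07 cm.
Lens 2: 1/d_i2 = 1/(19.6) − 1/(17.07) = -0.007562, so d_i2 = -132.2 cm; m₂ = −d_i2/d_o2 = +7.747.
m = m₁·m₂ = (-0.1436)(+7.747) = -1.11.

m = -1.11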